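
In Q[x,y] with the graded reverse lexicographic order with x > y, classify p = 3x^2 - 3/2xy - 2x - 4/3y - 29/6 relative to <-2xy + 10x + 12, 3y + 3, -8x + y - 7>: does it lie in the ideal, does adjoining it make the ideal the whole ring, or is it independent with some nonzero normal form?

3x^2 - 3/2xy - 2x - 4/3y - 29/6 lies in I (it reduces to 0).

First compute the reduced Gröbner basis of I by Buchberger's algorithm.
f_1 = -2xy + 10x + 12, LT = xy.
f_2 = 3y + 3, LT = y.
f_3 = -8x + y - 7, LT = x.

The S-polynomials (S(f_1,f_2), S(f_1,f_3), S(f_2,f_3)) all reduce to 0 modulo the current basis, so we have a Gröbner basis.
Inter-reduce: drop elements whose leading term is divisible by another's, tail-reduce, and make monic.
Reduced Gröbner basis: {x + 1, y + 1}.
Label its elements g_1 = x + 1, g_2 = y + 1.

Reduce p = 3x^2 - 3/2xy - 2x - 4/3y - 29/6 modulo G:
  leading term x^2: subtract (3x)·g_1 from 3x^2 - 3/2xy - 2x - 4/3y - 29/6 → -3/2xy - 5x - 4/3y - 29/6
  leading term xy: subtract (-3/2y)·g_1 from -3/2xy - 5x - 4/3y - 29/6 → -5x + 1/6y - 29/6
  leading term x: subtract (-5)·g_1 from -5x + 1/6y - 29/6 → 1/6y + 1/6
  leading term y: subtract (1/6)·g_2 from 1/6y + 1/6 → 0
  normal form = 0.
Since the normal form is 0, p ∈ I.

Ideal membership is decidable via reduction modulo a Gröbner basis.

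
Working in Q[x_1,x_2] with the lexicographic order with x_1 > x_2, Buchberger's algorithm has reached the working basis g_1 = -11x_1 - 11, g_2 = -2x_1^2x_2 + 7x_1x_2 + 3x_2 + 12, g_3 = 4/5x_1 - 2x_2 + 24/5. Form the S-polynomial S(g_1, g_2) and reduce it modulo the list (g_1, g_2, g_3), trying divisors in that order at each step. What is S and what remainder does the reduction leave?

lcm(LM(g_1), LM(g_2)) = x_1^2x_2.
S = (lcm/LT(g_1))·g_1 − (lcm/LT(g_2))·g_2 = 9/2x_1x_2 + 3/2x_2 + 6.
Reduce S modulo (g_1, g_2, g_3) in that order:
  leading term x_1x_2: subtract (-9/22x_2)·g_1 from 9/2x_1x_2 + 3/2x_2 + 6 → -3x_2 + 6
  leading term x_2: no divisor's leading term divides it; move -3x_2 to the remainder.
  leading term 1: no divisor's leading term divides it; move 6 to the remainder.
The remainder -3x_2 + 6 is nonzero, so it would be added as the next basis element.

S(g_1, g_2) = 9/2x_1x_2 + 3/2x_2 + 6; remainder on division = -3x_2 + 6.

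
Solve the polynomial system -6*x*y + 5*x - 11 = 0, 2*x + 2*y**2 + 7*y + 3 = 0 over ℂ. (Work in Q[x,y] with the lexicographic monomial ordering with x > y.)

Compute a lex Gröbner basis by Buchberger's algorithm.
f_1 = -6*x*y + 5*x - 11, LT = x*y.
f_2 = 2*x + 2*y**2 + 7*y + 3, LT = x.

S(f_1,f_2): lcm = x*y. S = -5/6*x - y**3 - 7/2*y**2 - 3/2*y + 11/6.
  leading term x: subtract (-5/12)·f_2 from -5/6*x - y**3 - 7/2*y**2 - 3/2*y + 11/6 → -y**3 - 8/3*y**2 + 17/12*y + 37/12
  leading term y**3: no divisor's leading term divides it; move -y**3 to the remainder.
  leading term y**2: no divisor's leading term divides it; move -8/3*y**2 to the remainder.
  leading term y: no divisor's leading term divides it; move 17/12*y to the remainder.
  leading term 1: no divisor's leading term divides it; move 37/12 to the remainder.
  remainder -y**3 - 8/3*y**2 + 17/12*y + 37/12 ≠ 0; add h_3 = -y**3 - 8/3*y**2 + 17/12*y + 37/12 to the basis.

The other S-polynomials (S(f_1,h_3), S(f_2,h_3)) all reduce to 0 modulo the current basis, so we have a Gröbner basis.
Inter-reduce: drop elements whose leading term is divisible by another's, tail-reduce, and make monic.
Reduced Gröbner basis: {x + y**2 + 7/2*y + 3/2, y**3 + 8/3*y**2 - 17/12*y - 37/12}.

From the last basis element, y**3 + 8/3*y**2 - 17/12*y - 37/12 = 0, so y takes values in {-1, -5/6 + sqrt(34)/3, -sqrt(34)/3 - 5/6}. Each choice, substituted upward through the basis, yields the corresponding point(s) of the solution set.
  y = -1: the earlier basis element becomes x - 1 = 0, giving x = 1 — point (1, -1).
  y = -5/6 + sqrt(34)/3: the earlier basis element becomes x + 55/18 + 11*sqrt(34)/18 = 0, giving x = -11*sqrt(34)/18 - 55/18 — point (-11*sqrt(34)/18 - 55/18, -5/6 + sqrt(34)/3).
  y = -sqrt(34)/3 - 5/6: the earlier basis element becomes x - 11*sqrt(34)/18 + 55/18 = 0, giving x = -55/18 + 11*sqrt(34)/18 — point (-55/18 + 11*sqrt(34)/18, -sqrt(34)/3 - 5/6).

{(1, -1), (-11*sqrt(34)/18 - 55/18, -5/6 + sqrt(34)/3), (-55/18 + 11*sqrt(34)/18, -sqrt(34)/3 - 5/6)}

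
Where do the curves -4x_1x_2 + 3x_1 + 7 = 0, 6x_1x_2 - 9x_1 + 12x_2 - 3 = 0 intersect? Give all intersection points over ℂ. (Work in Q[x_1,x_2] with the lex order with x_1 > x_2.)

{(-1, -1), (14/3, 9/8)}

Compute a lex Gröbner basis by Buchberger's algorithm.
f_1 = -4x_1x_2 + 3x_1 + 7, LT = x_1x_2.
f_2 = 6x_1x_2 - 9x_1 + 12x_2 - 3, LT = x_1x_2.

S(f_1,f_2): lcm = x_1x_2. S = 3/4x_1 - 2x_2 - 5/4.
  leading term x_1: no divisor's leading term divides it; move 3/4x_1 to the remainder.
  leading term x_2: no divisor's leading term divides it; move -2x_2 to the remainder.
  leading term 1: no divisor's leading term divides it; move -5/4 to the remainder.
  remainder 3/4x_1 - 2x_2 - 5/4 ≠ 0; add h_3 = 3/4x_1 - 2x_2 - 5/4 to the basis.

S(f_1,h_3): lcm = x_1x_2. S = -3/4x_1 + 8/3x_2^2 + 5/3x_2 - 7/4.
  leading term x_1: subtract (-1)·h_3 from -3/4x_1 + 8/3x_2^2 + 5/3x_2 - 7/4 → 8/3x_2^2 - 1/3x_2 - 3
  leading term x_2^2: no divisor's leading term divides it; move 8/3x_2^2 to the remainder.
  leading term x_2: no divisor's leading term divides it; move -1/3x_2 to the remainder.
  leading term 1: no divisor's leading term divides it; move -3 to the remainder.
  remainder 8/3x_2^2 - 1/3x_2 - 3 ≠ 0; add h_4 = 8/3x_2^2 - 1/3x_2 - 3 to the basis.

The other S-polynomials (S(f_2,h_3), S(f_1,h_4), S(f_2,h_4), S(h_3,h_4)) all reduce to 0 modulo the current basis, so we have a Gröbner basis.
Inter-reduce: drop elements whose leading term is divisible by another's, tail-reduce, and make monic.
Reduced Gröbner basis: {x_1 - 8/3x_2 - 5/3, x_2^2 - 1/8x_2 - 9/8}.

Since the basis is lex-ordered, x_2^2 - 1/8x_2 - 9/8 is univariate in x_2. Its roots are {-1, 9/8}. Back-substituting each root into the other basis elements fixes the other coordinates.
  x_2 = -1: the earlier basis element becomes x_1 + 1 = 0, giving x_1 = -1 — point (-1, -1).
  x_2 = 9/8: the earlier basis element becomes x_1 - 14/3 = 0, giving x_1 = 14/3 — point (14/3, 9/8).
Check: every point annihilates each of the original generators.
Zero-dimensionality of the ideal guarantees finitely many solutions over ℂ.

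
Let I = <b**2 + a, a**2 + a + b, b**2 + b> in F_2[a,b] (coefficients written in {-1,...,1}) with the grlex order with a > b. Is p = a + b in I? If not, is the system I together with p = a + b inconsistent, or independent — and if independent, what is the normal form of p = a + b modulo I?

a + b lies in I (it reduces to 0).

First compute the reduced Gröbner basis of I by Buchberger's algorithm.
f_1 = b**2 + a, LT = b**2.
f_2 = a**2 + a + b, LT = a**2.
f_3 = b**2 + b, LT = b**2.

S(f_1,f_3): lcm = b**2. S = a + b.
  leading term a: no divisor's leading term divides it; move a to the remainder.
  leading term b: no divisor's leading term divides it; move b to the remainder.
  remainder a + b ≠ 0; add h_4 = a + b to the basis.

S(f_2,h_4): lcm = a**2. S = a*b + a + b.
  leading term a*b: subtract (b)·h_4 from a*b + a + b → b**2 + a + b
  leading term b**2: subtract (1)·f_1 from b**2 + a + b → b
  leading term b: no divisor's leading term divides it; move b to the remainder.
  remainder b ≠ 0; add h_5 = b to the basis.

The other S-polynomials (S(f_1,f_2), S(f_2,f_3), S(f_1,h_4), S(f_3,h_4), S(f_1,h_5), S(f_2,h_5), S(f_3,h_5), S(h_4,h_5)) all reduce to 0 modulo the current basis, so we have a Gröbner basis.
Inter-reduce: drop elements whose leading term is divisible by another's, tail-reduce, and make monic.
Reduced Gröbner basis: {a, b}.
Label its elements g_1 = a, g_2 = b.

Reduce p = a + b modulo G:
  leading term a: subtract (1)·g_1 from a + b → b
  leading term b: subtract (1)·g_2 from b → 0
  normal form = 0.
Since the normal form is 0, p ∈ I.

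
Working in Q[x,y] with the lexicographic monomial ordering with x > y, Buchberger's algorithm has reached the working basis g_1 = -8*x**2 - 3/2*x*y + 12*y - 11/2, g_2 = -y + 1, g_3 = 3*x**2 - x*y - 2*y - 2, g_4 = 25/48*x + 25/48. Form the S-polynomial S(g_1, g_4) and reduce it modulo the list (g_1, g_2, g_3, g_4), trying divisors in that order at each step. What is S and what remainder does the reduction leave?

S(g_1, g_4) = 3/16*x*y - x - 3/2*y + 11/16; remainder on division = 0.

lcm(LM(g_1), LM(g_4)) = x**2.
S = (lcm/LT(g_1))·g_1 − (lcm/LT(g_4))·g_4 = 3/16*x*y - x - 3/2*y + 11/16.
Reduce S modulo (g_1, g_2, g_3, g_4) in that order:
  leading term x*y: subtract (-3/16*x)·g_2 from 3/16*x*y - x - 3/2*y + 11/16 → -13/16*x - 3/2*y + 11/16
  leading term x: subtract (-39/25)·g_4 from -13/16*x - 3/2*y + 11/16 → -3/2*y + 3/2
  leading term y: subtract (3/2)·g_2 from -3/2*y + 3/2 → 0
The remainder is 0, so this S-polynomial contributes no new basis element.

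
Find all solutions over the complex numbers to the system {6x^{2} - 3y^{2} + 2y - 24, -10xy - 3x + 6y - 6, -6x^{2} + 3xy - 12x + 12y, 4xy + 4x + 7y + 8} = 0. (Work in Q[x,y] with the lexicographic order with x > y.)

Compute a lex Gröbner basis by Buchberger's algorithm.
f_1 = 6x^{2} - 3y^{2} + 2y - 24, LT = x^{2}.
f_2 = -10xy - 3x + 6y - 6, LT = xy.
f_3 = -6x^{2} + 3xy - 12x + 12y, LT = x^{2}.
f_4 = 4xy + 4x + 7y + 8, LT = xy.

S(f_1,f_2): lcm = x^{2}y. S = -\tfrac{3}{10}x^{2} + \tfrac{3}{5}xy - \tfrac{3}{5}x - \tfrac{1}{2}y^{3} + \tfrac{1}{3}y^{2} - 4y.
  leading term x^{2}: subtract (-\tfrac{1}{20})·f_1 from -\tfrac{3}{10}x^{2} + \tfrac{3}{5}xy - \tfrac{3}{5}x - \tfrac{1}{2}y^{3} + \tfrac{1}{3}y^{2} - 4y → \tfrac{3}{5}xy - \tfrac{3}{5}x - \tfrac{1}{2}y^{3} + \tfrac{11}{60}y^{2} - \tfrac{39}{10}y - \tfrac{6}{5}
  leading term xy: subtract (-\tfrac{3}{50})·f_2 from \tfrac{3}{5}xy - \tfrac{3}{5}x - \tfrac{1}{2}y^{3} + \tfrac{11}{60}y^{2} - \tfrac{39}{10}y - \tfrac{6}{5} → -\tfrac{39}{50}x - \tfrac{1}{2}y^{3} + \tfrac{11}{60}y^{2} - \tfrac{177}{50}y - \tfrac{39}{25}
  leading term x: no divisor's leading term divides it; move -\tfrac{39}{50}x to the remainder.
  leading term y^{3}: no divisor's leading term divides it; move -\tfrac{1}{2}y^{3} to the remainder.
  leading term y^{2}: no divisor's leading term divides it; move \tfrac{11}{60}y^{2} to the remainder.
  leading term y: no divisor's leading term divides it; move -\tfrac{177}{50}y to the remainder.
  leading term 1: no divisor's leading term divides it; move -\tfrac{39}{25} to the remainder.
  remainder -\tfrac{39}{50}x - \tfrac{1}{2}y^{3} + \tfrac{11}{60}y^{2} - \tfrac{177}{50}y - \tfrac{39}{25} ≠ 0; add h_5 = -\tfrac{39}{50}x - \tfrac{1}{2}y^{3} + \tfrac{11}{60}y^{2} - \tfrac{177}{50}y - \tfrac{39}{25} to the basis.

S(f_1,f_3): lcm = x^{2}. S = \tfrac{1}{2}xy - 2x - \tfrac{1}{2}y^{2} + \tfrac{7}{3}y - 4.
  leading term xy: subtract (-\tfrac{1}{20})·f_2 from \tfrac{1}{2}xy - 2x - \tfrac{1}{2}y^{2} + \tfrac{7}{3}y - 4 → -\tfrac{43}{20}x - \tfrac{1}{2}y^{2} + \tfrac{79}{30}y - \tfrac{43}{10}
  leading term x: subtract (\tfrac{215}{78})·h_5 from -\tfrac{43}{20}x - \tfrac{1}{2}y^{2} + \tfrac{79}{30}y - \tfrac{43}{10} → \tfrac{215}{156}y^{3} - \tfrac{941}{936}y^{2} + \tfrac{1933}{156}y
  leading term y^{3}: no divisor's leading term divides it; move \tfrac{215}{156}y^{3} to the remainder.
  leading term y^{2}: no divisor's leading term divides it; move -\tfrac{941}{936}y^{2} to the remainder.
  leading term y: no divisor's leading term divides it; move \tfrac{1933}{156}y to the remainder.
  remainder \tfrac{215}{156}y^{3} - \tfrac{941}{936}y^{2} + \tfrac{1933}{156}y ≠ 0; add h_6 = \tfrac{215}{156}y^{3} - \tfrac{941}{936}y^{2} + \tfrac{1933}{156}y to the basis.

S(f_1,f_4): lcm = x^{2}y. S = -x^{2} - \tfrac{7}{4}xy - 2x - \tfrac{1}{2}y^{3} + \tfrac{1}{3}y^{2} - 4y.
  leading term x^{2}: subtract (-\tfrac{1}{6})·f_1 from -x^{2} - \tfrac{7}{4}xy - 2x - \tfrac{1}{2}y^{3} + \tfrac{1}{3}y^{2} - 4y → -\tfrac{7}{4}xy - 2x - \tfrac{1}{2}y^{3} - \tfrac{1}{6}y^{2} - \tfrac{11}{3}y - 4
  leading term xy: subtract (\tfrac{7}{40})·f_2 from -\tfrac{7}{4}xy - 2x - \tfrac{1}{2}y^{3} - \tfrac{1}{6}y^{2} - \tfrac{11}{3}y - 4 → -\tfrac{59}{40}x - \tfrac{1}{2}y^{3} - \tfrac{1}{6}y^{2} - \tfrac{283}{60}y - \tfrac{59}{20}
  leading term x: subtract (\tfrac{295}{156})·h_5 from -\tfrac{59}{40}x - \tfrac{1}{2}y^{3} - \tfrac{1}{6}y^{2} - \tfrac{283}{60}y - \tfrac{59}{20} → \tfrac{139}{312}y^{3} - \tfrac{961}{1872}y^{2} + \tfrac{617}{312}y
  leading term y^{3}: subtract (\tfrac{139}{430})·h_6 from \tfrac{139}{312}y^{3} - \tfrac{961}{1872}y^{2} + \tfrac{617}{312}y → -\tfrac{81}{430}y^{2} - \tfrac{436}{215}y
  leading term y^{2}: no divisor's leading term divides it; move -\tfrac{81}{430}y^{2} to the remainder.
  leading term y: no divisor's leading term divides it; move -\tfrac{436}{215}y to the remainder.
  remainder -\tfrac{81}{430}y^{2} - \tfrac{436}{215}y ≠ 0; add h_7 = -\tfrac{81}{430}y^{2} - \tfrac{436}{215}y to the basis.

S(f_2,f_3): lcm = x^{2}y. S = \tfrac{3}{10}x^{2} + \tfrac{1}{2}xy^{2} - \tfrac{13}{5}xy + \tfrac{3}{5}x + 2y^{2}.
  leading term x^{2}: subtract (\tfrac{1}{20})·f_1 from \tfrac{3}{10}x^{2} + \tfrac{1}{2}xy^{2} - \tfrac{13}{5}xy + \tfrac{3}{5}x + 2y^{2} → \tfrac{1}{2}xy^{2} - \tfrac{13}{5}xy + \tfrac{3}{5}x + \tfrac{43}{20}y^{2} - \tfrac{1}{10}y + \tfrac{6}{5}
  leading term xy^{2}: subtract (-\tfrac{1}{20}y)·f_2 from \tfrac{1}{2}xy^{2} - \tfrac{13}{5}xy + \tfrac{3}{5}x + \tfrac{43}{20}y^{2} - \tfrac{1}{10}y + \tfrac{6}{5} → -\tfrac{11}{4}xy + \tfrac{3}{5}x + \tfrac{49}{20}y^{2} - \tfrac{2}{5}y + \tfrac{6}{5}
  leading term xy: subtract (\tfrac{11}{40})·f_2 from -\tfrac{11}{4}xy + \tfrac{3}{5}x + \tfrac{49}{20}y^{2} - \tfrac{2}{5}y + \tfrac{6}{5} → \tfrac{57}{40}x + \tfrac{49}{20}y^{2} - \tfrac{41}{20}y + \tfrac{57}{20}
  leading term x: subtract (-\tfrac{95}{52})·h_5 from \tfrac{57}{40}x + \tfrac{49}{20}y^{2} - \tfrac{41}{20}y + \tfrac{57}{20} → -\tfrac{95}{104}y^{3} + \tfrac{8689}{3120}y^{2} - \tfrac{4429}{520}y
  leading term y^{3}: subtract (-\tfrac{57}{86})·h_6 from -\tfrac{95}{104}y^{3} + \tfrac{8689}{3120}y^{2} - \tfrac{4429}{520}y → \tfrac{911}{430}y^{2} - \tfrac{131}{430}y
  leading term y^{2}: subtract (-\tfrac{911}{81})·h_7 from \tfrac{911}{430}y^{2} - \tfrac{131}{430}y → -\tfrac{18721}{810}y
  leading term y: no divisor's leading term divides it; move -\tfrac{18721}{810}y to the remainder.
  remainder -\tfrac{18721}{810}y ≠ 0; add h_8 = -\tfrac{18721}{810}y to the basis.

The other S-polynomials (S(f_2,f_4), S(f_3,f_4), S(f_1,h_5), S(f_2,h_5), S(f_3,h_5), S(f_4,h_5), S(f_1,h_6), S(f_2,h_6), S(f_3,h_6), S(f_4,h_6), S(h_5,h_6), S(f_1,h_7), S(f_2,h_7), S(f_3,h_7), S(f_4,h_7), S(h_5,h_7), S(h_6,h_7), S(f_1,h_8), S(f_2,h_8), S(f_3,h_8), S(f_4,h_8), S(h_5,h_8), S(h_6,h_8), S(h_7,h_8)) all reduce to 0 modulo the current basis, so we have a Gröbner basis.
Inter-reduce: drop elements whose leading term is divisible by another's, tail-reduce, and make monic.
Reduced Gröbner basis: {x + 2, y}.

Since the basis is lex-ordered, y is univariate in y. Its roots are {0}. Back-substituting each root into the other basis elements fixes the other coordinates.
  y = 0: the earlier basis element becomes x + 2 = 0, giving x = -2 — point (-2, 0).
Zero-dimensionality of the ideal guarantees finitely many solutions over ℂ.

{(-2, 0)}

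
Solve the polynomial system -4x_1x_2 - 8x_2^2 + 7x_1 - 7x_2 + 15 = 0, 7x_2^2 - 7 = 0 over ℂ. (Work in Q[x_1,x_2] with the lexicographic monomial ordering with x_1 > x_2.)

Compute a lex Gröbner basis by Buchberger's algorithm.
f_1 = -4x_1x_2 + 7x_1 - 8x_2^2 - 7x_2 + 15, LT = x_1x_2.
f_2 = 7x_2^2 - 7, LT = x_2^2.

S(f_1,f_2): lcm = x_1x_2^2. S = -7/4x_1x_2 + x_1 + 2x_2^3 + 7/4x_2^2 - 15/4x_2.
  leading term x_1x_2: subtract (7/16)·f_1 from -7/4x_1x_2 + x_1 + 2x_2^3 + 7/4x_2^2 - 15/4x_2 → -33/16x_1 + 2x_2^3 + 21/4x_2^2 - 11/16x_2 - 105/16
  leading term x_1: no divisor's leading term divides it; move -33/16x_1 to the remainder.
  leading term x_2^3: subtract (2/7x_2)·f_2 from 2x_2^3 + 21/4x_2^2 - 11/16x_2 - 105/16 → 21/4x_2^2 + 21/16x_2 - 105/16
  leading term x_2^2: subtract (3/4)·f_2 from 21/4x_2^2 + 21/16x_2 - 105/16 → 21/16x_2 - 21/16
  leading term x_2: no divisor's leading term divides it; move 21/16x_2 to the remainder.
  leading term 1: no divisor's leading term divides it; move -21/16 to the remainder.
  remainder -33/16x_1 + 21/16x_2 - 21/16 ≠ 0; add h_3 = -33/16x_1 + 21/16x_2 - 21/16 to the basis.

The other S-polynomials (S(f_1,h_3), S(f_2,h_3)) all reduce to 0 modulo the current basis, so we have a Gröbner basis.
Inter-reduce: drop elements whose leading term is divisible by another's, tail-reduce, and make monic.
Reduced Gröbner basis: {x_1 - 7/11x_2 + 7/11, x_2^2 - 1}.

The lex basis is triangular: the last element involves only x_2. Solving x_2^2 - 1 = 0 gives x_2 ∈ {-1, 1}; substituting each value into the earlier elements determines the remaining variables.
  x_2 = -1: the earlier basis element becomes x_1 + 14/11 = 0, giving x_1 = -14/11 — point (-14/11, -1).
  x_2 = 1: the earlier basis element becomes x_1 = 0, giving x_1 = 0 — point (0, 1).
This is the nonlinear analogue of row-reducing a linear system.

{(-14/11, -1), (0, 1)}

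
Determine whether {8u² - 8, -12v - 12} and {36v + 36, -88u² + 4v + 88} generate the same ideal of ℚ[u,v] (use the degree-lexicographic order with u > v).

No, the ideals differ.

For a fixed monomial order, each ideal has a unique reduced Gröbner basis; comparing bases decides equality.
Buchberger on the first generating set:
f_1 = 8u² - 8, LT = u².
f_2 = -12v - 12, LT = v.

The S-polynomials (S(f_1,f_2)) all reduce to 0 modulo the current basis, so we have a Gröbner basis.
Inter-reduce: drop elements whose leading term is divisible by another's, tail-reduce, and make monic.
Reduced Gröbner basis: {u² - 1, v + 1}.

Buchberger on the second generating set:
h_1 = 36v + 36, LT = v.
h_2 = -88u² + 4v + 88, LT = u².

The S-polynomials (S(h_1,h_2)) all reduce to 0 modulo the current basis, so we have a Gröbner basis.
Inter-reduce: drop elements whose leading term is divisible by another's, tail-reduce, and make monic.
Reduced Gröbner basis: {u² - 21/22, v + 1}.

Since the reduced bases disagree, the two ideals are not the same.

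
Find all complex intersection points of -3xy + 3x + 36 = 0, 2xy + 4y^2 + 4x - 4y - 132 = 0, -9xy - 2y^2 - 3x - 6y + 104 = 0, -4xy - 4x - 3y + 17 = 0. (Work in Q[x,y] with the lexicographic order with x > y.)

{(-2, -5)}

Compute a lex Gröbner basis by Buchberger's algorithm.
f_1 = -3xy + 3x + 36, LT = xy.
f_2 = 2xy + 4x + 4y^2 - 4y - 132, LT = xy.
f_3 = -9xy - 3x - 2y^2 - 6y + 104, LT = xy.
f_4 = -4xy - 4x - 3y + 17, LT = xy.

S(f_1,f_2): lcm = xy. S = -3x - 2y^2 + 2y + 54.
  reduce S modulo (f_1, f_2, f_3, f_4):
  remainder -3x - 2y^2 + 2y + 54 ≠ 0; add h_5 = -3x - 2y^2 + 2y + 54 to the basis.

S(f_1,f_3): lcm = xy. S = -4/3x - 2/9y^2 - 2/3y - 4/9.
  reduce S modulo (f_1, f_2, f_3, f_4, h_5):
  remainder 2/3y^2 - 14/9y - 220/9 ≠ 0; add h_6 = 2/3y^2 - 14/9y - 220/9 to the basis.

S(f_1,f_4): lcm = xy. S = -2x - 3/4y - 31/4.
  reduce S modulo (f_1, f_2, f_3, f_4, h_5, h_6):
  remainder 37/36y + 185/36 ≠ 0; add h_7 = 37/36y + 185/36 to the basis.

The other S-polynomials (S(f_2,f_3), S(f_2,f_4), S(f_3,f_4), S(f_1,h_5), S(f_2,h_5), S(f_3,h_5), S(f_4,h_5), S(f_1,h_6), S(f_2,h_6), S(f_3,h_6), S(f_4,h_6), S(h_5,h_6), S(f_1,h_7), S(f_2,h_7), S(f_3,h_7), S(f_4,h_7), S(h_5,h_7), S(h_6,h_7)) all reduce to 0 modulo the current basis, so we have a Gröbner basis.
Inter-reduce: drop elements whose leading term is divisible by another's, tail-reduce, and make monic.
Reduced Gröbner basis: {x + 2, y + 5}.

Since the basis is lex-ordered, y + 5 is univariate in y. Its roots are {-5}. Back-substituting each root into the other basis elements fixes the other coordinates.
  y = -5: the earlier basis element becomes x + 2 = 0, giving x = -2 — point (-2, -5).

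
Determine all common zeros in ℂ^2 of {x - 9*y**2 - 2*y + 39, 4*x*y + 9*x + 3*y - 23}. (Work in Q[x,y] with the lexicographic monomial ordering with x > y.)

Compute a lex Gröbner basis by Buchberger's algorithm.
f_1 = x - 9*y**2 - 2*y + 39, LT = x.
f_2 = 4*x*y + 9*x + 3*y - 23, LT = x*y.

S(f_1,f_2): lcm = x*y. S = -9/4*x - 9*y**3 - 2*y**2 + 153/4*y + 23/4.
  leading term x: subtract (-9/4)·f_1 from -9/4*x - 9*y**3 - 2*y**2 + 153/4*y + 23/4 → -9*y**3 - 89/4*y**2 + 135/4*y + 187/2
  leading term y**3: no divisor's leading term divides it; move -9*y**3 to the remainder.
  leading term y**2: no divisor's leading term divides it; move -89/4*y**2 to the remainder.
  leading term y: no divisor's leading term divides it; move 135/4*y to the remainder.
  leading term 1: no divisor's leading term divides it; move 187/2 to the remainder.
  remainder -9*y**3 - 89/4*y**2 + 135/4*y + 187/2 ≠ 0; add h_3 = -9*y**3 - 89/4*y**2 + 135/4*y + 187/2 to the basis.

S(f_1,h_3): leading monomials are coprime, so the S-polynomial reduces to 0 (Buchberger's first criterion).
S(f_2,h_3): lcm = x*y**3. S = -2/9*x*y**2 + 15/4*x*y + 187/18*x + 3/4*y**3 - 23/4*y**2.
  leading term x*y**2: subtract (-2/9*y**2)·f_1 from -2/9*x*y**2 + 15/4*x*y + 187/18*x + 3/4*y**3 - 23/4*y**2 → 15/4*x*y + 187/18*x - 2*y**4 + 11/36*y**3 + 35/12*y**2
  leading term x*y: subtract (15/4*y)·f_1 from 15/4*x*y + 187/18*x - 2*y**4 + 11/36*y**3 + 35/12*y**2 → 187/18*x - 2*y**4 + 613/18*y**3 + 125/12*y**2 - 585/4*y
  leading term x: subtract (187/18)·f_1 from 187/18*x - 2*y**4 + 613/18*y**3 + 125/12*y**2 - 585/4*y → -2*y**4 + 613/18*y**3 + 1247/12*y**2 - 4517/36*y - 2431/6
  leading term y**4: subtract (2/9*y)·h_3 from -2*y**4 + 613/18*y**3 + 1247/12*y**2 - 4517/36*y - 2431/6 → 39*y**3 + 1157/12*y**2 - 585/4*y - 2431/6
  leading term y**3: subtract (-13/3)·h_3 from 39*y**3 + 1157/12*y**2 - 585/4*y - 2431/6 → 0
  remainder 0.

Every S-polynomial of the final basis reduces to 0, so we have a Gröbner basis.
Inter-reduce: drop elements whose leading term is divisible by another's, tail-reduce, and make monic.
Reduced Gröbner basis: {x - 9*y**2 - 2*y + 39, y**3 + 89/36*y**2 - 15/4*y - 187/18}.

A lex Gröbner basis eliminates variables successively. Here y**3 + 89/36*y**2 - 15/4*y - 187/18 depends only on y, with roots {2, -161/72 - sqrt(1007)*I/72, -161/72 + sqrt(1007)*I/72}; lifting each root through the earlier basis elements recovers the full solutions.
  y = 2: the earlier basis element becomes x - 1 = 0, giving x = 1 — point (1, 2).
  y = -161/72 - sqrt(1007)*I/72: the earlier basis element becomes x + 7/32 - 17*sqrt(1007)*I/32 = 0, giving x = -7/32 + 17*sqrt(1007)*I/32 — point (-7/32 + 17*sqrt(1007)*I/32, -161/72 - sqrt(1007)*I/72).
  y = -161/72 + sqrt(1007)*I/72: the earlier basis element becomes x + 7/32 + 17*sqrt(1007)*I/32 = 0, giving x = -7/32 - 17*sqrt(1007)*I/32 — point (-7/32 - 17*sqrt(1007)*I/32, -161/72 + sqrt(1007)*I/72).
Check: every point annihilates each of the original generators.
A lex Gröbner basis triangularizes the system, enabling back-substitution.

{(1, 2), (-7/32 + 17*sqrt(1007)*I/32, -161/72 - sqrt(1007)*I/72), (-7/32 - 17*sqrt(1007)*I/32, -161/72 + sqrt(1007)*I/72)}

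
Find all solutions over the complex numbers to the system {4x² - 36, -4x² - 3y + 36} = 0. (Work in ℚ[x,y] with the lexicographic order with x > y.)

Compute a lex Gröbner basis by Buchberger's algorithm.
f_1 = 4x² - 36, LT = x².
f_2 = -4x² - 3y + 36, LT = x².

S(f_1,f_2): lcm = x². S = -¾y.
  leading term y: no divisor's leading term divides it; move -¾y to the remainder.
  remainder -¾y ≠ 0; add h_3 = -¾y to the basis.

S(f_1,h_3): leading monomials are coprime, so the S-polynomial reduces to 0 (Buchberger's first criterion).
S(f_2,h_3): leading monomials are coprime, so the S-polynomial reduces to 0 (Buchberger's first criterion).
Every S-polynomial of the final basis reduces to 0, so we have a Gröbner basis.
Inter-reduce: drop elements whose leading term is divisible by another's, tail-reduce, and make monic.
Reduced Gröbner basis: {x² - 9, y}.

Since the basis is lex-ordered, y is univariate in y. Its roots are {0}. Back-substituting each root into the other basis elements fixes the other coordinates.
  y = 0: the earlier basis element becomes x² - 9 = 0, giving x = -3, 3 — points (-3, 0), (3, 0).
Check: every point annihilates each of the original generators.
A lex Gröbner basis triangularizes the system, enabling back-substitution.

{(-3, 0), (3, 0)}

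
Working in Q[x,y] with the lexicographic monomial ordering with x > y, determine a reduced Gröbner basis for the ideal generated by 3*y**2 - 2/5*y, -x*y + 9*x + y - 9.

f_1 = 3*y**2 - 2/5*y, LT = y**2.
f_2 = -x*y + 9*x + y - 9, LT = x*y.

S(f_1,f_2): lcm = x*y**2. S = 133/15*x*y + y**2 - 9*y.
  reduce S modulo (f_1, f_2):
  remainder 399/5*x - 399/5 ≠ 0; add g_3 = 399/5*x - 399/5 to the basis.

The other S-polynomials (S(f_1,g_3), S(f_2,g_3)) all reduce to 0 modulo the current basis, so we have a Gröbner basis.
Inter-reduce: drop elements whose leading term is divisible by another's, tail-reduce, and make monic.

G = {x - 1, y**2 - 2/15*y}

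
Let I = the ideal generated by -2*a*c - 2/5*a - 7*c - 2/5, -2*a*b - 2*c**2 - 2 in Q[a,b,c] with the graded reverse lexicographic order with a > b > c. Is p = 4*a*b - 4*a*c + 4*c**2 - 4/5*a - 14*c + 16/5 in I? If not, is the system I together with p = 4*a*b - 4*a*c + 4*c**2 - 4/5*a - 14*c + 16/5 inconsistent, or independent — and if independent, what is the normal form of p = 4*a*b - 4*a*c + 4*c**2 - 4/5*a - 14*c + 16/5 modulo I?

First compute the reduced Gröbner basis of I by Buchberger's algorithm.
f_1 = -2*a*c - 2/5*a - 7*c - 2/5, LT = a*c.
f_2 = -2*a*b - 2*c**2 - 2, LT = a*b.

S(f_1,f_2): lcm = a*b*c. S = -c**3 + 1/5*a*b + 7/2*b*c + 1/5*b - c.
  leading term c**3: no divisor's leading term divides it; move -c**3 to the remainder.
  leading term a*b: subtract (-1/10)·f_2 from 1/5*a*b + 7/2*b*c + 1/5*b - c → 7/2*b*c - 1/5*c**2 + 1/5*b - c - 1/5
  leading term b*c: no divisor's leading term divides it; move 7/2*b*c to the remainder.
  leading term c**2: no divisor's leading term divides it; move -1/5*c**2 to the remainder.
  leading term b: no divisor's leading term divides it; move 1/5*b to the remainder.
  leading term c: no divisor's leading term divides it; move -c to the remainder.
  leading term 1: no divisor's leading term divides it; move -1/5 to the remainder.
  remainder -c**3 + 7/2*b*c - 1/5*c**2 + 1/5*b - c - 1/5 ≠ 0; add h_3 = -c**3 + 7/2*b*c - 1/5*c**2 + 1/5*b - c - 1/5 to the basis.

The other S-polynomials (S(f_1,h_3), S(f_2,h_3)) all reduce to 0 modulo the current basis, so we have a Gröbner basis.
Inter-reduce: drop elements whose leading term is divisible by another's, tail-reduce, and make monic.
Reduced Gröbner basis: {c**3 - 7/2*b*c + 1/5*c**2 - 1/5*b + c + 1/5, a*b + c**2 + 1, a*c + 1/5*a + 7/2*c + 1/5}.
Label its elements g_1 = c**3 - 7/2*b*c + 1/5*c**2 - 1/5*b + c + 1/5, g_2 = a*b + c**2 + 1, g_3 = a*c + 1/5*a + 7/2*c + 1/5.

Reduce p = 4*a*b - 4*a*c + 4*c**2 - 4/5*a - 14*c + 16/5 modulo G:
  leading term a*b: subtract (4)·g_2 from 4*a*b - 4*a*c + 4*c**2 - 4/5*a - 14*c + 16/5 → -4*a*c - 4/5*a - 14*c - 4/5
  leading term a*c: subtract (-4)·g_3 from -4*a*c - 4/5*a - 14*c - 4/5 → 0
  normal form = 0.
Since the normal form is 0, p ∈ I.

4*a*b - 4*a*c + 4*c**2 - 4/5*a - 14*c + 16/5 lies in I (it reduces to 0).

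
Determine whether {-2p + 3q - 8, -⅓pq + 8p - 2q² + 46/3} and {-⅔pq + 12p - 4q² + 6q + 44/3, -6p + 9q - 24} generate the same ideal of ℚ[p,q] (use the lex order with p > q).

Yes, the ideals are equal.

Equality of ideals is decidable: compute both reduced Gröbner bases (unique for the ordering) and check whether they agree.
Buchberger on the first generating set:
f_1 = -2p + 3q - 8, LT = p.
f_2 = -⅓pq + 8p - 2q² + 46/3, LT = pq.

S(f_1,f_2): lcm = pq. S = 24p - 15/2q² + 4q + 46.
  leading term p: subtract (-12)·f_1 from 24p - 15/2q² + 4q + 46 → -15/2q² + 40q - 50
  leading term q²: no divisor's leading term divides it; move -15/2q² to the remainder.
  leading term q: no divisor's leading term divides it; move 40q to the remainder.
  leading term 1: no divisor's leading term divides it; move -50 to the remainder.
  remainder -15/2q² + 40q - 50 ≠ 0; add g_3 = -15/2q² + 40q - 50 to the basis.

The other S-polynomials (S(f_1,g_3), S(f_2,g_3)) all reduce to 0 modulo the current basis, so we have a Gröbner basis.
Inter-reduce: drop elements whose leading term is divisible by another's, tail-reduce, and make monic.
Reduced Gröbner basis: {p - 3/2q + 4, q² - 16/3q + 20/3}.

Buchberger on the second generating set:
h_1 = -⅔pq + 12p - 4q² + 6q + 44/3, LT = pq.
h_2 = -6p + 9q - 24, LT = p.

S(h_1,h_2): lcm = pq. S = -18p + 15/2q² - 13q - 22.
  leading term p: subtract (3)·h_2 from -18p + 15/2q² - 13q - 22 → 15/2q² - 40q + 50
  leading term q²: no divisor's leading term divides it; move 15/2q² to the remainder.
  leading term q: no divisor's leading term divides it; move -40q to the remainder.
  leading term 1: no divisor's leading term divides it; move 50 to the remainder.
  remainder 15/2q² - 40q + 50 ≠ 0; add k_3 = 15/2q² - 40q + 50 to the basis.

The other S-polynomials (S(h_1,k_3), S(h_2,k_3)) all reduce to 0 modulo the current basis, so we have a Gröbner basis.
Inter-reduce: drop elements whose leading term is divisible by another's, tail-reduce, and make monic.
Reduced Gröbner basis: {p - 3/2q + 4, q² - 16/3q + 20/3}.

These coincide, so the ideals are equal.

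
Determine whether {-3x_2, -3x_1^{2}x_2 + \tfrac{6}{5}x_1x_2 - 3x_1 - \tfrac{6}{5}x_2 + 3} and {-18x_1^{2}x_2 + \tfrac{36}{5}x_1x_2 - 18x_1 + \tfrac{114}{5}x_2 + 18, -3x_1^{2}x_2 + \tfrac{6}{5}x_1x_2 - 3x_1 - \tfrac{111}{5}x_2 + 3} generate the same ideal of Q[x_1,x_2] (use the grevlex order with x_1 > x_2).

Yes, the ideals are equal.

For a fixed monomial order, each ideal has a unique reduced Gröbner basis; comparing bases decides equality.
Buchberger on the first generating set:
f_1 = -3x_2, LT = x_2.
f_2 = -3x_1^{2}x_2 + \tfrac{6}{5}x_1x_2 - 3x_1 - \tfrac{6}{5}x_2 + 3, LT = x_1^{2}x_2.

S(f_1,f_2): lcm = x_1^{2}x_2. S = \tfrac{2}{5}x_1x_2 - x_1 - \tfrac{2}{5}x_2 + 1.
  leading term x_1x_2: subtract (-\tfrac{2}{15}x_1)·f_1 from \tfrac{2}{5}x_1x_2 - x_1 - \tfrac{2}{5}x_2 + 1 → -x_1 - \tfrac{2}{5}x_2 + 1
  leading term x_1: no divisor's leading term divides it; move -x_1 to the remainder.
  leading term x_2: subtract (\tfrac{2}{15})·f_1 from -\tfrac{2}{5}x_2 + 1 → 1
  leading term 1: no divisor's leading term divides it; move 1 to the remainder.
  remainder -x_1 + 1 ≠ 0; add g_3 = -x_1 + 1 to the basis.

The other S-polynomials (S(f_1,g_3), S(f_2,g_3)) all reduce to 0 modulo the current basis, so we have a Gröbner basis.
Inter-reduce: drop elements whose leading term is divisible by another's, tail-reduce, and make monic.
Reduced Gröbner basis: {x_1 - 1, x_2}.

Buchberger on the second generating set:
h_1 = -18x_1^{2}x_2 + \tfrac{36}{5}x_1x_2 - 18x_1 + \tfrac{114}{5}x_2 + 18, LT = x_1^{2}x_2.
h_2 = -3x_1^{2}x_2 + \tfrac{6}{5}x_1x_2 - 3x_1 - \tfrac{111}{5}x_2 + 3, LT = x_1^{2}x_2.

S(h_1,h_2): lcm = x_1^{2}x_2. S = -\tfrac{26}{3}x_2.
  leading term x_2: no divisor's leading term divides it; move -\tfrac{26}{3}x_2 to the remainder.
  remainder -\tfrac{26}{3}x_2 ≠ 0; add k_3 = -\tfrac{26}{3}x_2 to the basis.

S(h_1,k_3): lcm = x_1^{2}x_2. S = -\tfrac{2}{5}x_1x_2 + x_1 - \tfrac{19}{15}x_2 - 1.
  leading term x_1x_2: subtract (\tfrac{3}{65}x_1)·k_3 from -\tfrac{2}{5}x_1x_2 + x_1 - \tfrac{19}{15}x_2 - 1 → x_1 - \tfrac{19}{15}x_2 - 1
  leading term x_1: no divisor's leading term divides it; move x_1 to the remainder.
  leading term x_2: subtract (\tfrac{19}{130})·k_3 from -\tfrac{19}{15}x_2 - 1 → -1
  leading term 1: no divisor's leading term divides it; move -1 to the remainder.
  remainder x_1 - 1 ≠ 0; add k_4 = x_1 - 1 to the basis.

The other S-polynomials (S(h_2,k_3), S(h_1,k_4), S(h_2,k_4), S(k_3,k_4)) all reduce to 0 modulo the current basis, so we have a Gröbner basis.
Inter-reduce: drop elements whose leading term is divisible by another's, tail-reduce, and make monic.
Reduced Gröbner basis: {x_1 - 1, x_2}.

These coincide, so the ideals are equal.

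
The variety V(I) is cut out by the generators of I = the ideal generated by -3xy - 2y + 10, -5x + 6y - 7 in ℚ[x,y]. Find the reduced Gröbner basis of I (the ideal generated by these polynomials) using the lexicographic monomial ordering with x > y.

f_1 = -3xy - 2y + 10, LT = xy.
f_2 = -5x + 6y - 7, LT = x.

S(f_1,f_2): lcm = xy. S = 6/5y² - 11/15y - 10/3.
  leading term y²: no divisor's leading term divides it; move 6/5y² to the remainder.
  leading term y: no divisor's leading term divides it; move -11/15y to the remainder.
  leading term 1: no divisor's leading term divides it; move -10/3 to the remainder.
  remainder 6/5y² - 11/15y - 10/3 ≠ 0; add g_3 = 6/5y² - 11/15y - 10/3 to the basis.

The other S-polynomials (S(f_1,g_3), S(f_2,g_3)) all reduce to 0 modulo the current basis, so we have a Gröbner basis.
Inter-reduce: drop elements whose leading term is divisible by another's, tail-reduce, and make monic.

G = {x - 6/5y + 7/5, y² - 11/18y - 25/9}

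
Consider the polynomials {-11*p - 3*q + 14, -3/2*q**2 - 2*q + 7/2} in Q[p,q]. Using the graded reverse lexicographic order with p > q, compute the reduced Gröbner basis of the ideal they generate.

The reduced Gröbner basis is the canonical form of the ideal for this ordering.

f_1 = -11*p - 3*q + 14, LT = p.
f_2 = -3/2*q**2 - 2*q + 7/2, LT = q**2.

The S-polynomials (S(f_1,f_2)) all reduce to 0 modulo the current basis, so we have a Gröbner basis.

G = {q**2 + 4/3*q - 7/3, p + 3/11*q - 14/11}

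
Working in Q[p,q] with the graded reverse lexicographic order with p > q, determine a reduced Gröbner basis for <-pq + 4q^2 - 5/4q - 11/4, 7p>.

f_1 = -pq + 4q^2 - 5/4q - 11/4, LT = pq.
f_2 = 7p, LT = p.

S(f_1,f_2): lcm = pq. S = -4q^2 + 5/4q + 11/4.
  leading term q^2: no divisor's leading term divides it; move -4q^2 to the remainder.
  leading term q: no divisor's leading term divides it; move 5/4q to the remainder.
  leading term 1: no divisor's leading term divides it; move 11/4 to the remainder.
  remainder -4q^2 + 5/4q + 11/4 ≠ 0; add g_3 = -4q^2 + 5/4q + 11/4 to the basis.

S(f_1,g_3): lcm = pq^2. S = -4q^3 + 5/16pq + 5/4q^2 + 11/16p + 11/4q.
  leading term q^3: subtract (q)·g_3 from -4q^3 + 5/16pq + 5/4q^2 + 11/16p + 11/4q → 5/16pq + 11/16p
  leading term pq: subtract (-5/16)·f_1 from 5/16pq + 11/16p → 5/4q^2 + 11/16p - 25/64q - 55/64
  leading term q^2: subtract (-5/16)·g_3 from 5/4q^2 + 11/16p - 25/64q - 55/64 → 11/16p
  leading term p: subtract (11/112)·f_2 from 11/16p → 0
  remainder 0.

S(f_2,g_3): leading monomials are coprime, so the S-polynomial reduces to 0 (Buchberger's first criterion).
Every S-polynomial of the final basis reduces to 0, so we have a Gröbner basis.
Inter-reduce: drop elements whose leading term is divisible by another's, tail-reduce, and make monic.

G = {q^2 - 5/16q - 11/16, p}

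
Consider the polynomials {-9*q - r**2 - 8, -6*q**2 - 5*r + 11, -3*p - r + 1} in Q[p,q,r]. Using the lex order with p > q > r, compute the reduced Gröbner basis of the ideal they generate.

Buchberger's algorithm terminates because the ascending chain of leading-term ideals stabilizes.

f_1 = -9*q - r**2 - 8, LT = q.
f_2 = -6*q**2 - 5*r + 11, LT = q**2.
f_3 = -3*p - r + 1, LT = p.

S(f_1,f_2): lcm = q**2. S = 1/9*q*r**2 + 8/9*q - 5/6*r + 11/6.
  leading term q*r**2: subtract (-1/81*r**2)·f_1 from 1/9*q*r**2 + 8/9*q - 5/6*r + 11/6 → 8/9*q - 1/81*r**4 - 8/81*r**2 - 5/6*r + 11/6
  leading term q: subtract (-8/81)·f_1 from 8/9*q - 1/81*r**4 - 8/81*r**2 - 5/6*r + 11/6 → -1/81*r**4 - 16/81*r**2 - 5/6*r + 169/162
  leading term r**4: no divisor's leading term divides it; move -1/81*r**4 to the remainder.
  leading term r**2: no divisor's leading term divides it; move -16/81*r**2 to the remainder.
  leading term r: no divisor's leading term divides it; move -5/6*r to the remainder.
  leading term 1: no divisor's leading term divides it; move 169/162 to the remainder.
  remainder -1/81*r**4 - 16/81*r**2 - 5/6*r + 169/162 ≠ 0; add g_4 = -1/81*r**4 - 16/81*r**2 - 5/6*r + 169/162 to the basis.

The other S-polynomials (S(f_1,f_3), S(f_2,f_3), S(f_1,g_4), S(f_2,g_4), S(f_3,g_4)) all reduce to 0 modulo the current basis, so we have a Gröbner basis.
Inter-reduce: drop elements whose leading term is divisible by another's, tail-reduce, and make monic.

G = {p + 1/3*r - 1/3, q + 1/9*r**2 + 8/9, r**4 + 16*r**2 + 135/2*r - 169/2}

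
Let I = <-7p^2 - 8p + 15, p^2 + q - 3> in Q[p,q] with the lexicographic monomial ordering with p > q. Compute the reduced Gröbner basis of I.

f_1 = -7p^2 - 8p + 15, LT = p^2.
f_2 = p^2 + q - 3, LT = p^2.

S(f_1,f_2): lcm = p^2. S = 8/7p - q + 6/7.
  leading term p: no divisor's leading term divides it; move 8/7p to the remainder.
  leading term q: no divisor's leading term divides it; move -q to the remainder.
  leading term 1: no divisor's leading term divides it; move 6/7 to the remainder.
  remainder 8/7p - q + 6/7 ≠ 0; add g_3 = 8/7p - q + 6/7 to the basis.

S(f_1,g_3): lcm = p^2. S = 7/8pq + 11/28p - 15/7.
  leading term pq: subtract (49/64q)·g_3 from 7/8pq + 11/28p - 15/7 → 11/28p + 49/64q^2 - 21/32q - 15/7
  leading term p: subtract (11/32)·g_3 from 11/28p + 49/64q^2 - 21/32q - 15/7 → 49/64q^2 - 5/16q - 39/16
  leading term q^2: no divisor's leading term divides it; move 49/64q^2 to the remainder.
  leading term q: no divisor's leading term divides it; move -5/16q to the remainder.
  leading term 1: no divisor's leading term divides it; move -39/16 to the remainder.
  remainder 49/64q^2 - 5/16q - 39/16 ≠ 0; add g_4 = 49/64q^2 - 5/16q - 39/16 to the basis.

S(f_2,g_3): lcm = p^2. S = 7/8pq - 3/4p + q - 3.
  leading term pq: subtract (49/64q)·g_3 from 7/8pq - 3/4p + q - 3 → -3/4p + 49/64q^2 + 11/32q - 3
  leading term p: subtract (-21/32)·g_3 from -3/4p + 49/64q^2 + 11/32q - 3 → 49/64q^2 - 5/16q - 39/16
  leading term q^2: subtract (1)·g_4 from 49/64q^2 - 5/16q - 39/16 → 0
  remainder 0.

S(f_1,g_4): leading monomials are coprime, so the S-polynomial reduces to 0 (Buchberger's first criterion).
S(f_2,g_4): leading monomials are coprime, so the S-polynomial reduces to 0 (Buchberger's first criterion).
S(g_3,g_4): leading monomials are coprime, so the S-polynomial reduces to 0 (Buchberger's first criterion).
Every S-polynomial of the final basis reduces to 0, so we have a Gröbner basis.
Inter-reduce: drop elements whose leading term is divisible by another's, tail-reduce, and make monic.

G = {p - 7/8q + 3/4, q^2 - 20/49q - 156/49}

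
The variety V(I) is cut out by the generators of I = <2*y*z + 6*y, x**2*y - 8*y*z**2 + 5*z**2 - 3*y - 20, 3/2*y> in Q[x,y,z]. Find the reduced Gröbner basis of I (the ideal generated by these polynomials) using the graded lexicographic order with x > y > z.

G = {z**2 - 4, y}

This is the nonlinear analogue of row-reducing a linear system.

f_1 = 2*y*z + 6*y, LT = y*z.
f_2 = x**2*y - 8*y*z**2 + 5*z**2 - 3*y - 20, LT = x**2*y.
f_3 = 3/2*y, LT = y.

S(f_1,f_2): lcm = x**2*y*z. S = 8*y*z**3 + 3*x**2*y - 5*z**3 + 3*y*z + 20*z.
  reduce S modulo (f_1, f_2, f_3):
  remainder -5*z**3 - 15*z**2 + 20*z + 60 ≠ 0; add g_4 = -5*z**3 - 15*z**2 + 20*z + 60 to the basis.

S(f_2,f_3): lcm = x**2*y. S = -8*y*z**2 + 5*z**2 - 3*y - 20.
  reduce S modulo (f_1, f_2, f_3, g_4):
  remainder 5*z**2 - 20 ≠ 0; add g_5 = 5*z**2 - 20 to the basis.

The other S-polynomials (S(f_1,f_3), S(f_1,g_4), S(f_2,g_4), S(f_3,g_4), S(f_1,g_5), S(f_2,g_5), S(f_3,g_5), S(g_4,g_5)) all reduce to 0 modulo the current basis, so we have a Gröbner basis.
Inter-reduce: drop elements whose leading term is divisible by another's, tail-reduce, and make monic.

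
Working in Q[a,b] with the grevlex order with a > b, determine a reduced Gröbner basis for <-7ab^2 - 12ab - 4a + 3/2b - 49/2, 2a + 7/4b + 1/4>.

G = {b^3 + 13/7b^2 + 52/49b - 192/49, a + 7/8b + 1/8}

f_1 = -7ab^2 - 12ab - 4a + 3/2b - 49/2, LT = ab^2.
f_2 = 2a + 7/4b + 1/4, LT = a.

S(f_1,f_2): lcm = ab^2. S = -7/8b^3 + 12/7ab - 1/8b^2 + 4/7a - 3/14b + 7/2.
  reduce S modulo (f_1, f_2):
  remainder -7/8b^3 - 13/8b^2 - 13/14b + 24/7 ≠ 0; add g_3 = -7/8b^3 - 13/8b^2 - 13/14b + 24/7 to the basis.

The other S-polynomials (S(f_1,g_3), S(f_2,g_3)) all reduce to 0 modulo the current basis, so we have a Gröbner basis.
Inter-reduce: drop elements whose leading term is divisible by another's, tail-reduce, and make monic.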